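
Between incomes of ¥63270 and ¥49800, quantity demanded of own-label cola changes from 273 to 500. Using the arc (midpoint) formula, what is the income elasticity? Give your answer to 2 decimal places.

ΔQ = 500 − 273 = 227; midpoint Q̄ = (273 + 500)/2 = 386.5.
ΔI = 49800 − 63270 = -13470; midpoint Ī = (63270 + 49800)/2 = 56535.
η = (ΔQ/Q̄) ÷ (ΔI/Ī) = (227/386.5) ÷ (-13470/56535) = -2.47.

-2.47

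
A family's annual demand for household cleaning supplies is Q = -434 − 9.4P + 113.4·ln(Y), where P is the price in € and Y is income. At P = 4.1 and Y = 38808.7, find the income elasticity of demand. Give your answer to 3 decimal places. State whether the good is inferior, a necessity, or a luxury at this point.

At P = 4.1, Y = 38808.7: Q = 725.690.
Holding P constant, ∂Q/∂Y = 113.4/Y = 0.00292203.
η_Y = (∂Q/∂Y)·(Y/Q) = 0.00292203 × (38808.7/725.690) = 0.156.
Since 0 < η < 1, this is a necessity.

0.156 (necessity)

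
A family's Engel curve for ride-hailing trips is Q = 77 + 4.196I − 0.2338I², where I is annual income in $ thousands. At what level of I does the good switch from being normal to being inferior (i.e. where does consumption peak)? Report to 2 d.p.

8.97

dQ/dI = 4.196 − 0.4676I.
The good is inferior where dQ/dI < 0. Setting dQ/dI = 0 gives I = 4.196 / 0.4676 = 8.97.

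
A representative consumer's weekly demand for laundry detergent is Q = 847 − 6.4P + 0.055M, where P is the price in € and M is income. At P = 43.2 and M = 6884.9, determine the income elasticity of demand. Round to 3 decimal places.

0.399

At P = 43.2, M = 6884.9: Q = 949.190.
Holding P constant, ∂Q/∂M = 0.055.
η_M = (∂Q/∂M)·(M/Q) = 0.055 × (6884.9/949.190) = 0.399.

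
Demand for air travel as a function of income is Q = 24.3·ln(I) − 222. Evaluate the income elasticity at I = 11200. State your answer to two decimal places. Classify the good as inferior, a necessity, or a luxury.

5.32 (luxury)

At I = 11200: Q = 4.565.
dQ/dI = 24.3/I = 0.00216964 at this income.
η = (dQ/dI)·(I/Q) = 0.00216964 × (11200/4.565) = 5.32.
Since η > 1, the good is a luxury.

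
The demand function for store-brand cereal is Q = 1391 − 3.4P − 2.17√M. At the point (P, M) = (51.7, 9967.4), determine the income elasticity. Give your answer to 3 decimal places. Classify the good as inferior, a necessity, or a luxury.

At P = 51.7, M = 9967.4: Q = 998.574.
Holding P constant, ∂Q/∂M = -2.17/(2√M) = -0.0108677.
η_M = (∂Q/∂M)·(M/Q) = -0.0108677 × (9967.4/998.574) = -0.108.
Since η < 0, this is an inferior good.

-0.108 (inferior good)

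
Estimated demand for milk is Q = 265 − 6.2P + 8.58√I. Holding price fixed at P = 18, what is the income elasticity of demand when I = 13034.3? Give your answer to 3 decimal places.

At P = 18, I = 13034.3: Q = 1132.960.
Holding P constant, ∂Q/∂I = 8.58/(2√I) = 0.0375762.
η_I = (∂Q/∂I)·(I/Q) = 0.0375762 × (13034.3/1132.960) = 0.432.

0.432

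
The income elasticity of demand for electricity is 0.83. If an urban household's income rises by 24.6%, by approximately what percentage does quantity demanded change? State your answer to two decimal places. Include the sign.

20.42%

%ΔQ ≈ η × %ΔI = 0.83 × 24.6% = 20.42%.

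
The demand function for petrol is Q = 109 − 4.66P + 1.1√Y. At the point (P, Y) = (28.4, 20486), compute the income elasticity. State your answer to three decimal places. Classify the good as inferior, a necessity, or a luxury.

0.587 (necessity)

At P = 28.4, Y = 20486: Q = 134.098.
Holding P constant, ∂Q/∂Y = 1.1/(2√Y) = 0.00384268.
η_Y = (∂Q/∂Y)·(Y/Q) = 0.00384268 × (20486/134.098) = 0.587.
Since 0 < η < 1, this is a necessity.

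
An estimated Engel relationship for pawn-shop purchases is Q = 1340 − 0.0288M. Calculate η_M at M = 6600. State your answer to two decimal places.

-0.17

At M = 6600: Q = 1149.920.
dQ/dM = −0.0288.
η = (dQ/dM)·(M/Q) = -0.0288 × (6600/1149.920) = -0.17.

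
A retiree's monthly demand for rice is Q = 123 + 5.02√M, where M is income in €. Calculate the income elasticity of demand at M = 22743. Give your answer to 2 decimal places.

At M = 22743: Q = 880.055.
dQ/dM = 5.02/(2√M) = 0.0166437 at this income.
η = (dQ/dM)·(M/Q) = 0.0166437 × (22743/880.055) = 0.43.

0.43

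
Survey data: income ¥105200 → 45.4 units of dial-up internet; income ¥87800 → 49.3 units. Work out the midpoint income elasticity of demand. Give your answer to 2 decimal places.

-0.46

ΔQ = 49.3 − 45.4 = 3.9; midpoint Q̄ = (45.4 + 49.3)/2 = 47.35.
ΔI = 87800 − 105200 = -17400; midpoint Ī = (105200 + 87800)/2 = 96500.
η = (ΔQ/Q̄) ÷ (ΔI/Ī) = (3.9/47.35) ÷ (-17400/96500) = -0.46.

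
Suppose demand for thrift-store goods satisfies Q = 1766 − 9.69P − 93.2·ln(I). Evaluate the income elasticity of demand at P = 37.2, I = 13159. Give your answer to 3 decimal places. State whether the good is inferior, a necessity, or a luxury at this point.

At P = 37.2, I = 13159: Q = 521.543.
Holding P constant, ∂Q/∂I = -93.2/I = -0.00708261.
η_I = (∂Q/∂I)·(I/Q) = -0.00708261 × (13159/521.543) = -0.179.
Since η < 0, this is an inferior good.

-0.179 (inferior good)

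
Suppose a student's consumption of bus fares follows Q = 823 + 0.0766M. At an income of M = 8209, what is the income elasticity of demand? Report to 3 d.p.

0.433

At M = 8209: Q = 1451.809.
dQ/dM = 0.0766.
η = (dQ/dM)·(M/Q) = 0.0766 × (8209/1451.809) = 0.433.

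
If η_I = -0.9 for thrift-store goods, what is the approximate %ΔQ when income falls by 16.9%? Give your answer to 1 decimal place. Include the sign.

%ΔQ ≈ η × %ΔI = -0.9 × (-16.9%) = 15.2%.

15.2%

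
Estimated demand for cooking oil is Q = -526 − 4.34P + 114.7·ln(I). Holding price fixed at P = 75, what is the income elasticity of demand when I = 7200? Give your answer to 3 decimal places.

0.686

At P = 75, I = 7200: Q = 167.247.
Holding P constant, ∂Q/∂I = 114.7/I = 0.0159306.
η_I = (∂Q/∂I)·(I/Q) = 0.0159306 × (7200/167.247) = 0.686.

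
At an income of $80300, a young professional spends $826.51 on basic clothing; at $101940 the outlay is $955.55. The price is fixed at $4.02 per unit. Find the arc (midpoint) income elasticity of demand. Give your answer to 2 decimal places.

With a constant price, Q₁ = 826.51/4.02 = 205.600 and Q₂ = 955.55/4.02 = 237.699 (equivalently, work directly with expenditure since P cancels).
Midpoint %ΔQ = (955.55 − 826.51)/891.03 = 0.14482; midpoint %ΔI = (101940 − 80300)/91120 = 0.23749.
η = 0.14482 / 0.23749 = 0.61.

0.61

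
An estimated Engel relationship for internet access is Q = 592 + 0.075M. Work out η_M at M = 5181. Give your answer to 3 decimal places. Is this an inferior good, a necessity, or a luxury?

At M = 5181: Q = 980.575.
dQ/dM = 0.075.
η = (dQ/dM)·(M/Q) = 0.075 × (5181/980.575) = 0.396.
Since 0 < η < 1, the good is a necessity.

0.396 (necessity)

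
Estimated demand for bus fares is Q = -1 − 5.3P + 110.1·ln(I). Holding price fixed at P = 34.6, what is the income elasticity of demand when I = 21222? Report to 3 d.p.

At P = 34.6, I = 21222: Q = 912.524.
Holding P constant, ∂Q/∂I = 110.1/I = 0.00518801.
η_I = (∂Q/∂I)·(I/Q) = 0.00518801 × (21222/912.524) = 0.121.

0.121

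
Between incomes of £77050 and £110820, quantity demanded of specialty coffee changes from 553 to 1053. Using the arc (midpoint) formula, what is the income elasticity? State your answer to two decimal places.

ΔQ = 1053 − 553 = 500; midpoint Q̄ = (553 + 1053)/2 = 803.
ΔI = 110820 − 77050 = 33770; midpoint Ī = (77050 + 110820)/2 = 93935.
η = (ΔQ/Q̄) ÷ (ΔI/Ī) = (500/803) ÷ (33770/93935) = 1.73.

1.73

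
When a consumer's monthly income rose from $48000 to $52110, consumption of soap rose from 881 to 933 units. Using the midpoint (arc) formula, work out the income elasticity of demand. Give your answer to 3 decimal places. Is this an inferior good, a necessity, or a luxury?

ΔQ = 933 − 881 = 52; midpoint Q̄ = (881 + 933)/2 = 907.
ΔI = 52110 − 48000 = 4110; midpoint Ī = (48000 + 52110)/2 = 50055.
η = (ΔQ/Q̄) ÷ (ΔI/Ī) = (52/907) ÷ (4110/50055) = 0.698.
0 < η < 1 ⇒ necessity.

0.698 (necessity)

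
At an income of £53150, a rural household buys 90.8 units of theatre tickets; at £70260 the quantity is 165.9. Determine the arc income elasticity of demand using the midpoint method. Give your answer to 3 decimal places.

2.110

ΔQ = 165.9 − 90.8 = 75.1; midpoint Q̄ = (90.8 + 165.9)/2 = 128.35.
ΔI = 70260 − 53150 = 17110; midpoint Ī = (53150 + 70260)/2 = 61705.
η = (ΔQ/Q̄) ÷ (ΔI/Ī) = (75.1/128.35) ÷ (17110/61705) = 2.110.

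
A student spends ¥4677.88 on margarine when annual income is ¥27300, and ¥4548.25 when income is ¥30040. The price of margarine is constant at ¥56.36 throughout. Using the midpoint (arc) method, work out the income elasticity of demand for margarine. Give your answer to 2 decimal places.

With a constant price, Q₁ = 4677.88/56.36 = 83.000 and Q₂ = 4548.25/56.36 = 80.700 (equivalently, work directly with expenditure since P cancels).
Midpoint %ΔQ = (4548.25 − 4677.88)/4613.07 = -0.02810; midpoint %ΔI = (30040 − 27300)/28670 = 0.09557.
η = -0.02810 / 0.09557 = -0.29.

-0.29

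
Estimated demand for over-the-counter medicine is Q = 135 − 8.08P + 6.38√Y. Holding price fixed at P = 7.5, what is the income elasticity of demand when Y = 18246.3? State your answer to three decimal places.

0.460

At P = 7.5, Y = 18246.3: Q = 936.203.
Holding P constant, ∂Q/∂Y = 6.38/(2√Y) = 0.0236158.
η_Y = (∂Q/∂Y)·(Y/Q) = 0.0236158 × (18246.3/936.203) = 0.460.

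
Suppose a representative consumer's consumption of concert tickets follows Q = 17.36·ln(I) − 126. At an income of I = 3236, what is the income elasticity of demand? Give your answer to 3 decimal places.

At I = 3236: Q = 14.305.
dQ/dI = 17.36/I = 0.00536465 at this income.
η = (dQ/dI)·(I/Q) = 0.00536465 × (3236/14.305) = 1.214.

1.214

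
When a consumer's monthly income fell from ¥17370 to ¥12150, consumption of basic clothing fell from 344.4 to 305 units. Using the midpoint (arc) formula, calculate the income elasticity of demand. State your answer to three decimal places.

ΔQ = 305 − 344.4 = -39.4; midpoint Q̄ = (344.4 + 305)/2 = 324.7.
ΔI = 12150 − 17370 = -5220; midpoint Ī = (17370 + 12150)/2 = 14760.
η = (ΔQ/Q̄) ÷ (ΔI/Ī) = (-39.4/324.7) ÷ (-5220/14760) = 0.343.

0.343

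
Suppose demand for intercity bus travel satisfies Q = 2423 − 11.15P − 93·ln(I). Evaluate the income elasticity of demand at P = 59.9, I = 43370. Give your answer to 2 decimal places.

-0.12

At P = 59.9, I = 43370: Q = 762.105.
Holding P constant, ∂Q/∂I = -93/I = -0.00214434.
η_I = (∂Q/∂I)·(I/Q) = -0.00214434 × (43370/762.105) = -0.12.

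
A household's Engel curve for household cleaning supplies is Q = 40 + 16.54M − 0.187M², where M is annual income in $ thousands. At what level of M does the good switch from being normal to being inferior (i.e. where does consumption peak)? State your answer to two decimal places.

dQ/dM = 16.54 − 0.374M.
The good is inferior where dQ/dM < 0. Setting dQ/dM = 0 gives M = 16.54 / 0.374 = 44.22.

44.22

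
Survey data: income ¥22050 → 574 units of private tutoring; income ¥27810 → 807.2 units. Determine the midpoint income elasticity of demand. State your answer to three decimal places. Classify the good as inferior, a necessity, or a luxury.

ΔQ = 807.2 − 574 = 233.2; midpoint Q̄ = (574 + 807.2)/2 = 690.6.
ΔI = 27810 − 22050 = 5760; midpoint Ī = (22050 + 27810)/2 = 24930.
η = (ΔQ/Q̄) ÷ (ΔI/Ī) = (233.2/690.6) ÷ (5760/24930) = 1.462.
η > 1 ⇒ luxury.

1.462 (luxury)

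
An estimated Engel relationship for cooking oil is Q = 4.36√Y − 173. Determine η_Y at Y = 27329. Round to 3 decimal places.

0.658

At Y = 27329: Q = 547.773.
dQ/dY = 4.36/(2√Y) = 0.013187 at this income.
η = (dQ/dY)·(Y/Q) = 0.013187 × (27329/547.773) = 0.658.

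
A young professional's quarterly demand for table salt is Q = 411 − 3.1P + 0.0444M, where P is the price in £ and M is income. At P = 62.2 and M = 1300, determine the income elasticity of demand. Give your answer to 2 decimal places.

At P = 62.2, M = 1300: Q = 275.900.
Holding P constant, ∂Q/∂M = 0.0444.
η_M = (∂Q/∂M)·(M/Q) = 0.0444 × (1300/275.900) = 0.21.

0.21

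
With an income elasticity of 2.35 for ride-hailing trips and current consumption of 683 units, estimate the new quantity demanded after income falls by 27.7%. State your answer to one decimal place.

238.4

%ΔQ ≈ η × %ΔI = 2.35 × (-27.7%) = -65.095%.
New Q ≈ 683 × (1 − 0.65095) = 238.4.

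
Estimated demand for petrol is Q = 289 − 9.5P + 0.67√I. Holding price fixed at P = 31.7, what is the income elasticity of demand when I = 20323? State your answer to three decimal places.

At P = 31.7, I = 20323: Q = 83.364.
Holding P constant, ∂Q/∂I = 0.67/(2√I) = 0.00234991.
η_I = (∂Q/∂I)·(I/Q) = 0.00234991 × (20323/83.364) = 0.573.

0.573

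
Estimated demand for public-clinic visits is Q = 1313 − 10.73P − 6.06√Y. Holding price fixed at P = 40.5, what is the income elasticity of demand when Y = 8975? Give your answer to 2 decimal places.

-0.94

At P = 40.5, Y = 8975: Q = 304.332.
Holding P constant, ∂Q/∂Y = -6.06/(2√Y) = -0.0319835.
η_Y = (∂Q/∂Y)·(Y/Q) = -0.0319835 × (8975/304.332) = -0.94.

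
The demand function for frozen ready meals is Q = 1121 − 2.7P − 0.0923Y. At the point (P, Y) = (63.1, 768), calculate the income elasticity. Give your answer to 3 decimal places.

-0.081

At P = 63.1, Y = 768: Q = 879.744.
Holding P constant, ∂Q/∂Y = −0.0923.
η_Y = (∂Q/∂Y)·(Y/Q) = -0.0923 × (768/879.744) = -0.081.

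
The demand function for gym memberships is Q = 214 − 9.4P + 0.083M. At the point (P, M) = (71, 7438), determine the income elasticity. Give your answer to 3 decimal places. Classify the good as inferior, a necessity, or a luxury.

At P = 71, M = 7438: Q = 163.954.
Holding P constant, ∂Q/∂M = 0.083.
η_M = (∂Q/∂M)·(M/Q) = 0.083 × (7438/163.954) = 3.765.
Since η > 1, this is a luxury.

3.765 (luxury)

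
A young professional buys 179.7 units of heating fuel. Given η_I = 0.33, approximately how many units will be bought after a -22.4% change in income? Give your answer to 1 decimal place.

166.4

%ΔQ ≈ η × %ΔI = 0.33 × (-22.4%) = -7.392%.
New Q ≈ 179.7 × (1 − 0.07392) = 166.4.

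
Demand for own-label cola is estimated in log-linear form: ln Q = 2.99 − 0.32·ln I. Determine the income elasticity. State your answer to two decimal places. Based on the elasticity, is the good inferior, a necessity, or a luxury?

-0.32 (inferior good)

In a log-linear demand, the coefficient on ln I is the income elasticity.
So η = -0.32.
η < 0 ⇒ inferior good.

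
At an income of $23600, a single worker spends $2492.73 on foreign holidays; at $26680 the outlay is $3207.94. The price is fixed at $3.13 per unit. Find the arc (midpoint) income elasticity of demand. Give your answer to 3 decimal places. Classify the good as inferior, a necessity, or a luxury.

With a constant price, Q₁ = 2492.73/3.13 = 796.399 and Q₂ = 3207.94/3.13 = 1024.901 (equivalently, work directly with expenditure since P cancels).
Midpoint %ΔQ = (3207.94 − 2492.73)/2850.34 = 0.25092; midpoint %ΔI = (26680 − 23600)/25140 = 0.12251.
η = 0.25092 / 0.12251 = 2.048.
η > 1 ⇒ luxury.

2.048 (luxury)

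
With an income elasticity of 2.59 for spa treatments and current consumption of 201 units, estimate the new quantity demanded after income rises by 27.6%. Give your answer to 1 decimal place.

%ΔQ ≈ η × %ΔI = 2.59 × 27.6% = 71.484%.
New Q ≈ 201 × (1 + 0.71484) = 344.7.

344.7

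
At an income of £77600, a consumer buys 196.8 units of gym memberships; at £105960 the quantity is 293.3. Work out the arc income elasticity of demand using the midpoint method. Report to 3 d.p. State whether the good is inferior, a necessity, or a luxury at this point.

ΔQ = 293.3 − 196.8 = 96.5; midpoint Q̄ = (196.8 + 293.3)/2 = 245.05.
ΔI = 105960 − 77600 = 28360; midpoint Ī = (77600 + 105960)/2 = 91780.
η = (ΔQ/Q̄) ÷ (ΔI/Ī) = (96.5/245.05) ÷ (28360/91780) = 1.274.
η > 1 ⇒ luxury.

1.274 (luxury)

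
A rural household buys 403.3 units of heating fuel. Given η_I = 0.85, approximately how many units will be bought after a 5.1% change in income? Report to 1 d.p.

420.8

%ΔQ ≈ η × %ΔI = 0.85 × 5.1% = 4.335%.
New Q ≈ 403.3 × (1 + 0.04335) = 420.8.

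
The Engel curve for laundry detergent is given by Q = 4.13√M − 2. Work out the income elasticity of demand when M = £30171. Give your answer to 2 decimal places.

At M = 30171: Q = 715.373.
dQ/dM = 4.13/(2√M) = 0.0118884 at this income.
η = (dQ/dM)·(M/Q) = 0.0118884 × (30171/715.373) = 0.50.

0.50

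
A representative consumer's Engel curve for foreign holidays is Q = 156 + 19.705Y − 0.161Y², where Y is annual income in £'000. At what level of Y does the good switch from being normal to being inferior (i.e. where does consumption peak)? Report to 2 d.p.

dQ/dY = 19.705 − 0.322Y.
The good is inferior where dQ/dY < 0. Setting dQ/dY = 0 gives Y = 19.705 / 0.322 = 61.20.

61.20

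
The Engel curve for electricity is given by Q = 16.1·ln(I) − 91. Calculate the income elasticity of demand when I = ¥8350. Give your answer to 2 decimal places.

0.30

At I = 8350: Q = 54.383.
dQ/dI = 16.1/I = 0.00192814 at this income.
η = (dQ/dI)·(I/Q) = 0.00192814 × (8350/54.383) = 0.30.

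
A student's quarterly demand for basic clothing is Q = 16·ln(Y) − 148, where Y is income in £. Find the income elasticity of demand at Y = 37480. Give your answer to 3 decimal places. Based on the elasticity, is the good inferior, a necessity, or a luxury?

0.780 (necessity)

At Y = 37480: Q = 20.505.
dQ/dY = 16/Y = 0.000426894 at this income.
η = (dQ/dY)·(Y/Q) = 0.000426894 × (37480/20.505) = 0.780.
Since 0 < η < 1, the good is a necessity.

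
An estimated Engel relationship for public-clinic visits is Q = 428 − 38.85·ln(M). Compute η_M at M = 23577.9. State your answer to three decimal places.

At M = 23577.9: Q = 36.856.
dQ/dM = -38.85/M = -0.00164773 at this income.
η = (dQ/dM)·(M/Q) = -0.00164773 × (23577.9/36.856) = -1.054.

-1.054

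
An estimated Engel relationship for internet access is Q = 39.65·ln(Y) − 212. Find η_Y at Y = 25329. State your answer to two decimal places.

0.21

At Y = 25329: Q = 190.039.
dQ/dY = 39.65/Y = 0.0015654 at this income.
η = (dQ/dY)·(Y/Q) = 0.0015654 × (25329/190.039) = 0.21.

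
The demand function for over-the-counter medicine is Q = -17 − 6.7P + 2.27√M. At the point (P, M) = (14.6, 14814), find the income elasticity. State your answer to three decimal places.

0.856

At P = 14.6, M = 14814: Q = 161.468.
Holding P constant, ∂Q/∂M = 2.27/(2√M) = 0.00932523.
η_M = (∂Q/∂M)·(M/Q) = 0.00932523 × (14814/161.468) = 0.856.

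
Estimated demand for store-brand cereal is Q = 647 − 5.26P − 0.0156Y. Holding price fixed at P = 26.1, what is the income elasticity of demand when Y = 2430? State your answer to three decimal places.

At P = 26.1, Y = 2430: Q = 471.806.
Holding P constant, ∂Q/∂Y = −0.0156.
η_Y = (∂Q/∂Y)·(Y/Q) = -0.0156 × (2430/471.806) = -0.080.

-0.080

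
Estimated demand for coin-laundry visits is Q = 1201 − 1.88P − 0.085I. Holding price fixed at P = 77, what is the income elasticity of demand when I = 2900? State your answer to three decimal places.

At P = 77, I = 2900: Q = 809.740.
Holding P constant, ∂Q/∂I = −0.085.
η_I = (∂Q/∂I)·(I/Q) = -0.085 × (2900/809.740) = -0.304.

-0.304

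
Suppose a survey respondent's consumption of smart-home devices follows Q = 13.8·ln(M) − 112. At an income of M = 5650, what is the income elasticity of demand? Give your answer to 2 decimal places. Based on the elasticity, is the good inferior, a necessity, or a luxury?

1.91 (luxury)

At M = 5650: Q = 7.224.
dQ/dM = 13.8/M = 0.00244248 at this income.
η = (dQ/dM)·(M/Q) = 0.00244248 × (5650/7.224) = 1.91.
Since η > 1, the good is a luxury.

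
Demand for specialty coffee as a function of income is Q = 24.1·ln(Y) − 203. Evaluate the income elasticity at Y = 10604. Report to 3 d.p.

1.182

At Y = 10604: Q = 20.383.
dQ/dY = 24.1/Y = 0.00227273 at this income.
η = (dQ/dY)·(Y/Q) = 0.00227273 × (10604/20.383) = 1.182.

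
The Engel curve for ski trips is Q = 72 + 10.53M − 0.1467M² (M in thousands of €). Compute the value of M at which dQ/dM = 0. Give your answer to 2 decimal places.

dQ/dM = 10.53 − 0.2934M.
The good is inferior where dQ/dM < 0. Setting dQ/dM = 0 gives M = 10.53 / 0.2934 = 35.89.

35.89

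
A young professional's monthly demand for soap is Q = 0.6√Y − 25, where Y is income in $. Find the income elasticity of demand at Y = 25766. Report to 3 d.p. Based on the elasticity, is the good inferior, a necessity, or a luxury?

0.675 (necessity)

At Y = 25766: Q = 71.311.
dQ/dY = 0.6/(2√Y) = 0.00186895 at this income.
η = (dQ/dY)·(Y/Q) = 0.00186895 × (25766/71.311) = 0.675.
Since 0 < η < 1, the good is a necessity.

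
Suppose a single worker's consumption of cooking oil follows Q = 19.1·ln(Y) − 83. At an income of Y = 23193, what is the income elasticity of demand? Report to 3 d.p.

0.175

At Y = 23193: Q = 108.986.
dQ/dY = 19.1/Y = 0.000823524 at this income.
η = (dQ/dY)·(Y/Q) = 0.000823524 × (23193/108.986) = 0.175.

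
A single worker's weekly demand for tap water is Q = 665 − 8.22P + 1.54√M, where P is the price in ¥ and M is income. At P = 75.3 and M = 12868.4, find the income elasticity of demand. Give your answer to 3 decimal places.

0.396

At P = 75.3, M = 12868.4: Q = 220.730.
Holding P constant, ∂Q/∂M = 1.54/(2√M) = 0.00678779.
η_M = (∂Q/∂M)·(M/Q) = 0.00678779 × (12868.4/220.730) = 0.396.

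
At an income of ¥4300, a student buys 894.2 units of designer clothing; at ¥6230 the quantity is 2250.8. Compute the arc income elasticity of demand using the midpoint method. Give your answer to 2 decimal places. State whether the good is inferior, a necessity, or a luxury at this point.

ΔQ = 2250.8 − 894.2 = 1356.6; midpoint Q̄ = (894.2 + 2250.8)/2 = 1572.5.
ΔI = 6230 − 4300 = 1930; midpoint Ī = (4300 + 6230)/2 = 5265.
η = (ΔQ/Q̄) ÷ (ΔI/Ī) = (1356.6/1572.5) ÷ (1930/5265) = 2.35.
η > 1 ⇒ luxury.

2.35 (luxury)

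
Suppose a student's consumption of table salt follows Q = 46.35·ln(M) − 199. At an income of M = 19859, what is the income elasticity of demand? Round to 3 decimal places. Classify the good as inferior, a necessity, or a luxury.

At M = 19859: Q = 259.699.
dQ/dM = 46.35/M = 0.00233395 at this income.
η = (dQ/dM)·(M/Q) = 0.00233395 × (19859/259.699) = 0.178.
Since 0 < η < 1, the good is a necessity.

0.178 (necessity)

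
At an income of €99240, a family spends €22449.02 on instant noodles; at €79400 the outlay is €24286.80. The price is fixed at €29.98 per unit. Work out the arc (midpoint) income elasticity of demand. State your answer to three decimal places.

-0.354

With a constant price, Q₁ = 22449.02/29.98 = 748.800 and Q₂ = 24286.80/29.98 = 810.100 (equivalently, work directly with expenditure since P cancels).
Midpoint %ΔQ = (24286.80 − 22449.02)/23367.91 = 0.07865; midpoint %ΔI = (79400 − 99240)/89320 = -0.22212.
η = 0.07865 / -0.22212 = -0.354.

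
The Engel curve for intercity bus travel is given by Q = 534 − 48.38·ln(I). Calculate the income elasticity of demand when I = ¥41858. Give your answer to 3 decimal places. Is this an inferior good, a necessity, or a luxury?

-2.528 (inferior good)

At I = 41858: Q = 19.138.
dQ/dI = -48.38/I = -0.00115581 at this income.
η = (dQ/dI)·(I/Q) = -0.00115581 × (41858/19.138) = -2.528.
Since η < 0, the good is an inferior good.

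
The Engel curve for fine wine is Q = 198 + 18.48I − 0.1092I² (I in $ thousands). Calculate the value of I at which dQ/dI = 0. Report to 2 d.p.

dQ/dI = 18.48 − 0.2184I.
The good is inferior where dQ/dI < 0. Setting dQ/dI = 0 gives I = 18.48 / 0.2184 = 84.62.

84.62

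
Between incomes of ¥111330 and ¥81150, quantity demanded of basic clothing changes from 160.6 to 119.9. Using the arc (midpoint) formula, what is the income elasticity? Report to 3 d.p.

ΔQ = 119.9 − 160.6 = -40.7; midpoint Q̄ = (160.6 + 119.9)/2 = 140.25.
ΔI = 81150 − 111330 = -30180; midpoint Ī = (111330 + 81150)/2 = 96240.
η = (ΔQ/Q̄) ÷ (ΔI/Ī) = (-40.7/140.25) ÷ (-30180/96240) = 0.925.

0.925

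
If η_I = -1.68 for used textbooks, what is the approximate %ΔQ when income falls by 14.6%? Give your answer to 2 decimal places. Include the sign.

%ΔQ ≈ η × %ΔI = -1.68 × (-14.6%) = 24.53%.

24.53%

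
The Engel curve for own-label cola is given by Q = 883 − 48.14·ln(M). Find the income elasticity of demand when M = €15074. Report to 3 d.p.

-0.115

At M = 15074: Q = 419.858.
dQ/dM = -48.14/M = -0.00319358 at this income.
η = (dQ/dM)·(M/Q) = -0.00319358 × (15074/419.858) = -0.115.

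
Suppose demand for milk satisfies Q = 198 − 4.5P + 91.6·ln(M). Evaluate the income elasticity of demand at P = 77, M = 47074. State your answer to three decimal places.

At P = 77, M = 47074: Q = 837.068.
Holding P constant, ∂Q/∂M = 91.6/M = 0.00194587.
η_M = (∂Q/∂M)·(M/Q) = 0.00194587 × (47074/837.068) = 0.109.

0.109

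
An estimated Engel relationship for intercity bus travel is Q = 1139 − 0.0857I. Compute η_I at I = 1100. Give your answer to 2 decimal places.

-0.09

At I = 1100: Q = 1044.730.
dQ/dI = −0.0857.
η = (dQ/dI)·(I/Q) = -0.0857 × (1100/1044.730) = -0.09.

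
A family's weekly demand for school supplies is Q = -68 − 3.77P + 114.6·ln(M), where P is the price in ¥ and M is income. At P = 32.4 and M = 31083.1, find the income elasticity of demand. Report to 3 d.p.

At P = 32.4, M = 31083.1: Q = 995.322.
Holding P constant, ∂Q/∂M = 114.6/M = 0.00368689.
η_M = (∂Q/∂M)·(M/Q) = 0.00368689 × (31083.1/995.322) = 0.115.

0.115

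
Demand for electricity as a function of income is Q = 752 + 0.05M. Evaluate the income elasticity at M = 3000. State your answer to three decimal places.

At M = 3000: Q = 902.000.
dQ/dM = 0.05.
η = (dQ/dM)·(M/Q) = 0.05 × (3000/902.000) = 0.166.

0.166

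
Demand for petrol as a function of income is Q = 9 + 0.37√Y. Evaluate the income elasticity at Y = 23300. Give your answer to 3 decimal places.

At Y = 23300: Q = 65.478.
dQ/dY = 0.37/(2√Y) = 0.00121198 at this income.
η = (dQ/dY)·(Y/Q) = 0.00121198 × (23300/65.478) = 0.431.

0.431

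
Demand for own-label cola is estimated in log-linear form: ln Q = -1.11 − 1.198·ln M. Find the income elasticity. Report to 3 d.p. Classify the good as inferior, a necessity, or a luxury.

-1.198 (inferior good)

In a log-linear demand, the coefficient on ln M is the income elasticity.
So η = -1.198.
η < 0 ⇒ inferior good.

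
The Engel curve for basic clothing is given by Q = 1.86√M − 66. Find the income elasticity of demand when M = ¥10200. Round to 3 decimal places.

At M = 10200: Q = 121.851.
dQ/dM = 1.86/(2√M) = 0.00920837 at this income.
η = (dQ/dM)·(M/Q) = 0.00920837 × (10200/121.851) = 0.771.

0.771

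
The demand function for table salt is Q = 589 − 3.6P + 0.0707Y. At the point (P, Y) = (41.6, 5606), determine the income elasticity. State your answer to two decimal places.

0.47

At P = 41.6, Y = 5606: Q = 835.584.
Holding P constant, ∂Q/∂Y = 0.0707.
η_Y = (∂Q/∂Y)·(Y/Q) = 0.0707 × (5606/835.584) = 0.47.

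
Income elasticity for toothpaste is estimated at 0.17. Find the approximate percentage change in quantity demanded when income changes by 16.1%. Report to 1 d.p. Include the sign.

2.7%

%ΔQ ≈ η × %ΔI = 0.17 × 16.1% = 2.7%.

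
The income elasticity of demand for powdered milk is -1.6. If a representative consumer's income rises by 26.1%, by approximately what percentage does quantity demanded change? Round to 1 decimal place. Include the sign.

%ΔQ ≈ η × %ΔI = -1.6 × 26.1% = -41.8%.

-41.8%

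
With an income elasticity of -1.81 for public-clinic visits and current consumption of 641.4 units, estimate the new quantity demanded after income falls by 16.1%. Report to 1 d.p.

%ΔQ ≈ η × %ΔI = -1.81 × (-16.1%) = 29.141%.
New Q ≈ 641.4 × (1 + 0.29141) = 828.3.

828.3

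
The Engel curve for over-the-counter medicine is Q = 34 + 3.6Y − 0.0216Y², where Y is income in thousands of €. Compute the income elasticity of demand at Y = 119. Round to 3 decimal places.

-1.171

At Y = 119: Q = 156.5224.
dQ/dY = 3.6 − 0.0432Y = -1.54080.
η = (dQ/dY)·(Y/Q) = -1.54080 × (119/156.5224) = -1.171.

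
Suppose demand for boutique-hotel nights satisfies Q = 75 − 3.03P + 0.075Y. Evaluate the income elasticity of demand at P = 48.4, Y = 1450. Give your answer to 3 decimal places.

2.931

At P = 48.4, Y = 1450: Q = 37.098.
Holding P constant, ∂Q/∂Y = 0.075.
η_Y = (∂Q/∂Y)·(Y/Q) = 0.075 × (1450/37.098) = 2.931.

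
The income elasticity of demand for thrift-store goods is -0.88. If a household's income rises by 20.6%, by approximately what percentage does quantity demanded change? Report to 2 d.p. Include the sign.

%ΔQ ≈ η × %ΔI = -0.88 × 20.6% = -18.13%.

-18.13%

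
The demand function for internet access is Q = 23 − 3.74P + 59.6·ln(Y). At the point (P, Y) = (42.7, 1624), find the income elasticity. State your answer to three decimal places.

0.196

At P = 42.7, Y = 1624: Q = 303.904.
Holding P constant, ∂Q/∂Y = 59.6/Y = 0.0366995.
η_Y = (∂Q/∂Y)·(Y/Q) = 0.0366995 × (1624/303.904) = 0.196.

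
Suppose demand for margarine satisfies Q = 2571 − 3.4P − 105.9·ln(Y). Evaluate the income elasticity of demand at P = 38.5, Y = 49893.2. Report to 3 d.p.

At P = 38.5, Y = 49893.2: Q = 1294.512.
Holding P constant, ∂Q/∂Y = -105.9/Y = -0.00212253.
η_Y = (∂Q/∂Y)·(Y/Q) = -0.00212253 × (49893.2/1294.512) = -0.082.

-0.082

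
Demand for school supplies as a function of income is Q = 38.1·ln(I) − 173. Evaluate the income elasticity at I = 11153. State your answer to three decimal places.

At I = 11153: Q = 182.072.
dQ/dI = 38.1/I = 0.00341612 at this income.
η = (dQ/dI)·(I/Q) = 0.00341612 × (11153/182.072) = 0.209.

0.209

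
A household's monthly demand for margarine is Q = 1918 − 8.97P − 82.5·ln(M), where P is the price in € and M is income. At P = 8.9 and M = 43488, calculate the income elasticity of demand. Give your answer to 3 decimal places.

At P = 8.9, M = 43488: Q = 957.047.
Holding P constant, ∂Q/∂M = -82.5/M = -0.00189708.
η_M = (∂Q/∂M)·(M/Q) = -0.00189708 × (43488/957.047) = -0.086.

-0.086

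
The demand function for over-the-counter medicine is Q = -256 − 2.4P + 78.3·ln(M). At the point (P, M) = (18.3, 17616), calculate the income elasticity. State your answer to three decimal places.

At P = 18.3, M = 17616: Q = 465.585.
Holding P constant, ∂Q/∂M = 78.3/M = 0.00444482.
η_M = (∂Q/∂M)·(M/Q) = 0.00444482 × (17616/465.585) = 0.168.

0.168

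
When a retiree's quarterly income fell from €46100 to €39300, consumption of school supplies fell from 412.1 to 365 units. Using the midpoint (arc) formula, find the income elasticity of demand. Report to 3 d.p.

ΔQ = 365 − 412.1 = -47.1; midpoint Q̄ = (412.1 + 365)/2 = 388.55.
ΔI = 39300 − 46100 = -6800; midpoint Ī = (46100 + 39300)/2 = 42700.
η = (ΔQ/Q̄) ÷ (ΔI/Ī) = (-47.1/388.55) ÷ (-6800/42700) = 0.761.

0.761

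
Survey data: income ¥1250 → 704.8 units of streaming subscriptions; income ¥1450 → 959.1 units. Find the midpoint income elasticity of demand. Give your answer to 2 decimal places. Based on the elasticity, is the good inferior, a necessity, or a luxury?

ΔQ = 959.1 − 704.8 = 254.3; midpoint Q̄ = (704.8 + 959.1)/2 = 831.95.
ΔI = 1450 − 1250 = 200; midpoint Ī = (1250 + 1450)/2 = 1350.
η = (ΔQ/Q̄) ÷ (ΔI/Ī) = (254.3/831.95) ÷ (200/1350) = 2.06.
η > 1 ⇒ luxury.

2.06 (luxury)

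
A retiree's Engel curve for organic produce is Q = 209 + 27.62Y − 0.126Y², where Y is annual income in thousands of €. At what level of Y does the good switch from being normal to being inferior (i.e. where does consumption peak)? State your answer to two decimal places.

109.60

dQ/dY = 27.62 − 0.252Y.
The good is inferior where dQ/dY < 0. Setting dQ/dY = 0 gives Y = 27.62 / 0.252 = 109.60.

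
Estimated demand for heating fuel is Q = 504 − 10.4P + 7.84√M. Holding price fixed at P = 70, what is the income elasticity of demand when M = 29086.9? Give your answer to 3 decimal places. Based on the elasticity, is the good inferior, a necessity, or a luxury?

0.601 (necessity)

At P = 70, M = 29086.9: Q = 1113.103.
Holding P constant, ∂Q/∂M = 7.84/(2√M) = 0.0229846.
η_M = (∂Q/∂M)·(M/Q) = 0.0229846 × (29086.9/1113.103) = 0.601.
Since 0 < η < 1, this is a necessity.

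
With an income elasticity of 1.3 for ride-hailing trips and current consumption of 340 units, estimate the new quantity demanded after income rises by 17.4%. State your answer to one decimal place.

416.9

%ΔQ ≈ η × %ΔI = 1.3 × 17.4% = 22.62%.
New Q ≈ 340 × (1 + 0.2262) = 416.9.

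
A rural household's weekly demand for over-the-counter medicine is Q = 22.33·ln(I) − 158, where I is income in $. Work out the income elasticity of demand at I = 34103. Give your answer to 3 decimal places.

At I = 34103: Q = 75.061.
dQ/dI = 22.33/I = 0.000654781 at this income.
η = (dQ/dI)·(I/Q) = 0.000654781 × (34103/75.061) = 0.297.

0.297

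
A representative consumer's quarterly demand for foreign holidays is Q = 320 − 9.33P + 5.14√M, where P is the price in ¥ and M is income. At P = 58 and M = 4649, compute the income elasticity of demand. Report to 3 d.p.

At P = 58, M = 4649: Q = 129.324.
Holding P constant, ∂Q/∂M = 5.14/(2√M) = 0.0376924.
η_M = (∂Q/∂M)·(M/Q) = 0.0376924 × (4649/129.324) = 1.355.

1.355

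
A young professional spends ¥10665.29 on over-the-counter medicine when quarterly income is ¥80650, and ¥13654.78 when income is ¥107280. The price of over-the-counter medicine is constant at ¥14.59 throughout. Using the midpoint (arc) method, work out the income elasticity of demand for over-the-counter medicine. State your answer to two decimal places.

0.87

With a constant price, Q₁ = 10665.29/14.59 = 731.000 and Q₂ = 13654.78/14.59 = 935.900 (equivalently, work directly with expenditure since P cancels).
Midpoint %ΔQ = (13654.78 − 10665.29)/12160.04 = 0.24585; midpoint %ΔI = (107280 − 80650)/93965 = 0.28340.
η = 0.24585 / 0.28340 = 0.87.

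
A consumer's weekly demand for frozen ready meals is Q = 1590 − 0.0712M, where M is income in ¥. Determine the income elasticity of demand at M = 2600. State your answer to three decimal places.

-0.132

At M = 2600: Q = 1404.880.
dQ/dM = −0.0712.
η = (dQ/dM)·(M/Q) = -0.0712 × (2600/1404.880) = -0.132.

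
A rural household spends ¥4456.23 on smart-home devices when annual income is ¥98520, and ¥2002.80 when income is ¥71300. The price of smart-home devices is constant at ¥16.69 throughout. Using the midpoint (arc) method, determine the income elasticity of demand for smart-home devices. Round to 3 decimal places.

With a constant price, Q₁ = 4456.23/16.69 = 267.000 and Q₂ = 2002.80/16.69 = 120.000 (equivalently, work directly with expenditure since P cancels).
Midpoint %ΔQ = (2002.80 − 4456.23)/3229.52 = -0.75969; midpoint %ΔI = (71300 − 98520)/84910 = -0.32057.
η = -0.75969 / -0.32057 = 2.370.

2.370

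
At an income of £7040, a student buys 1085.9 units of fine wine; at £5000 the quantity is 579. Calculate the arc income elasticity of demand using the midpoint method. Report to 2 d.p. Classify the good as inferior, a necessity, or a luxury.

ΔQ = 579 − 1085.9 = -506.9; midpoint Q̄ = (1085.9 + 579)/2 = 832.45.
ΔI = 5000 − 7040 = -2040; midpoint Ī = (7040 + 5000)/2 = 6020.
η = (ΔQ/Q̄) ÷ (ΔI/Ī) = (-506.9/832.45) ÷ (-2040/6020) = 1.80.
η > 1 ⇒ luxury.

1.80 (luxury)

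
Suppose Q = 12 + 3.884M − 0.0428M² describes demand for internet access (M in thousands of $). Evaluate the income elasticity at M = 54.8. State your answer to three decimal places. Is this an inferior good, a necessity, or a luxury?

-0.459 (inferior good)

At M = 54.8: Q = 96.3131.
dQ/dM = 3.884 − 0.0856M = -0.80688.
η = (dQ/dM)·(M/Q) = -0.80688 × (54.8/96.3131) = -0.459.
η < 0 ⇒ inferior good.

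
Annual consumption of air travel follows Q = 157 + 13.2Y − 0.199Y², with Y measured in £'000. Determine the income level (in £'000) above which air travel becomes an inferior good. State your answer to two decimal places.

dQ/dY = 13.2 − 0.398Y.
The good is inferior where dQ/dY < 0. Setting dQ/dY = 0 gives Y = 13.2 / 0.398 = 33.17.

33.17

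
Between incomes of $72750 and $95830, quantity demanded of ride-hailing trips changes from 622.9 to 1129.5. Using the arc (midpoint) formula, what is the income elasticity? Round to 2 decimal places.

ΔQ = 1129.5 − 622.9 = 506.6; midpoint Q̄ = (622.9 + 1129.5)/2 = 876.2.
ΔI = 95830 − 72750 = 23080; midpoint Ī = (72750 + 95830)/2 = 84290.
η = (ΔQ/Q̄) ÷ (ΔI/Ī) = (506.6/876.2) ÷ (23080/84290) = 2.11.

2.11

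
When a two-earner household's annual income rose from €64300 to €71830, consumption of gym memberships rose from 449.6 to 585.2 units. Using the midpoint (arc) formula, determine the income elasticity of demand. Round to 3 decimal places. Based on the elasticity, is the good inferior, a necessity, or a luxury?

ΔQ = 585.2 − 449.6 = 135.6; midpoint Q̄ = (449.6 + 585.2)/2 = 517.4.
ΔI = 71830 − 64300 = 7530; midpoint Ī = (64300 + 71830)/2 = 68065.
η = (ΔQ/Q̄) ÷ (ΔI/Ī) = (135.6/517.4) ÷ (7530/68065) = 2.369.
η > 1 ⇒ luxury.

2.369 (luxury)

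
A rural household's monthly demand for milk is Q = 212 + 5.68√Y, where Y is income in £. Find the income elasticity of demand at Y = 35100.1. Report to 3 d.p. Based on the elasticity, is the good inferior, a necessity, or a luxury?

0.417 (necessity)

At Y = 35100.1: Q = 1276.149.
dQ/dY = 5.68/(2√Y) = 0.0151588 at this income.
η = (dQ/dY)·(Y/Q) = 0.0151588 × (35100.1/1276.149) = 0.417.
Since 0 < η < 1, the good is a necessity.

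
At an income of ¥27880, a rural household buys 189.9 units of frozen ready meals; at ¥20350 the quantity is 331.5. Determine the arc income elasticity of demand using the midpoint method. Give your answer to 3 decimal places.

ΔQ = 331.5 − 189.9 = 141.6; midpoint Q̄ = (189.9 + 331.5)/2 = 260.7.
ΔI = 20350 − 27880 = -7530; midpoint Ī = (27880 + 20350)/2 = 24115.
η = (ΔQ/Q̄) ÷ (ΔI/Ī) = (141.6/260.7) ÷ (-7530/24115) = -1.739.

-1.739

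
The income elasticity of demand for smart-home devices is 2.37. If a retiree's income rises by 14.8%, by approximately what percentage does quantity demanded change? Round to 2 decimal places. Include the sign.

%ΔQ ≈ η × %ΔI = 2.37 × 14.8% = 35.08%.

35.08%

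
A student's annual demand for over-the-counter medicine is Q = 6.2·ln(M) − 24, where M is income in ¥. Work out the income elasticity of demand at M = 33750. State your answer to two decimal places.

0.15

At M = 33750: Q = 40.646.
dQ/dM = 6.2/M = 0.000183704 at this income.
η = (dQ/dM)·(M/Q) = 0.000183704 × (33750/40.646) = 0.15.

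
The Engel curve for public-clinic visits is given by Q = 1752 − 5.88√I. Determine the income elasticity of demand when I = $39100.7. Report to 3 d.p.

-0.987

At I = 39100.7: Q = 589.295.
dQ/dI = -5.88/(2√I) = -0.0148681 at this income.
η = (dQ/dI)·(I/Q) = -0.0148681 × (39100.7/589.295) = -0.987.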